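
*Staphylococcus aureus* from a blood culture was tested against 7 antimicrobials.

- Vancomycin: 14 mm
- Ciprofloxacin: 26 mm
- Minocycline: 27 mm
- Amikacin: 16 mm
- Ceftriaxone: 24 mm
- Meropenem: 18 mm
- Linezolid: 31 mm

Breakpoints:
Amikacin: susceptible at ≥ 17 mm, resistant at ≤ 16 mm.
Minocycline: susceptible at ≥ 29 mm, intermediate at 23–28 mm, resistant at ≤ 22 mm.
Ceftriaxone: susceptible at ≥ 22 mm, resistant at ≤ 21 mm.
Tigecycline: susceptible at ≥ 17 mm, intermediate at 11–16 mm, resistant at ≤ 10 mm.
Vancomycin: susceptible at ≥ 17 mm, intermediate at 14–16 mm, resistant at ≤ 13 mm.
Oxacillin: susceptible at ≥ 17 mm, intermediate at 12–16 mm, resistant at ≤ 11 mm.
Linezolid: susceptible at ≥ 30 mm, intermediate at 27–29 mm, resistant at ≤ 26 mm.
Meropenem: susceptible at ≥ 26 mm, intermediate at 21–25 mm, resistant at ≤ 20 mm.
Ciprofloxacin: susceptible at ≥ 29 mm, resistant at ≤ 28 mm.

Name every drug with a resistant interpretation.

ciprofloxacin, amikacin, meropenem

Vancomycin (14 mm) in 14–16 mm → Intermediate
Ciprofloxacin 26 mm: ≤ 28 mm — resistant
Minocycline 27 mm: in 23–28 mm — Intermediate
Amikacin 16 mm: ≤ 16 mm ⇒ resistant
Ceftriaxone: 24 mm is ≥ 22 mm → susceptible
Meropenem 18 mm: ≤ 20 mm ⇒ Resistant
Linezolid (31 mm) ≥ 30 mm ⇒ S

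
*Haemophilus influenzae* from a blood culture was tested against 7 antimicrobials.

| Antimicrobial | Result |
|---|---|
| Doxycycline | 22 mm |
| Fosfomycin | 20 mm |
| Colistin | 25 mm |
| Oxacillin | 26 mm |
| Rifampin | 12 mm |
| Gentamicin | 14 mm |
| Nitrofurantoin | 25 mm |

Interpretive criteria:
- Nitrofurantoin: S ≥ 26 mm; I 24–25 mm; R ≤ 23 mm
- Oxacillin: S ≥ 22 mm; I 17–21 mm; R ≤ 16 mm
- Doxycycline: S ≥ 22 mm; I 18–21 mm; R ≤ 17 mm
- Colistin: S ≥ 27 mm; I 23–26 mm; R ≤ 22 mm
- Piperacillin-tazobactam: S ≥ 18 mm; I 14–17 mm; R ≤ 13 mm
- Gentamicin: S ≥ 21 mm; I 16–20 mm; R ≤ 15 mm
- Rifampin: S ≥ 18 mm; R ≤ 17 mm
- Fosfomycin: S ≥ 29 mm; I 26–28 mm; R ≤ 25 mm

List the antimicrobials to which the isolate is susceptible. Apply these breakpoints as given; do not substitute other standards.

Doxycycline: 22 mm is ≥ 22 mm → susceptible
Fosfomycin: 20 mm is ≤ 25 mm ⇒ R
Colistin 25 mm: in 23–26 mm — I
Oxacillin 26 mm: ≥ 22 mm ⇒ Susceptible
Rifampin 12 mm: ≤ 17 mm — R
Gentamicin: 14 mm is ≤ 15 mm — R
Nitrofurantoin (25 mm) in 24–25 mm ⇒ Intermediate

doxycycline, oxacillin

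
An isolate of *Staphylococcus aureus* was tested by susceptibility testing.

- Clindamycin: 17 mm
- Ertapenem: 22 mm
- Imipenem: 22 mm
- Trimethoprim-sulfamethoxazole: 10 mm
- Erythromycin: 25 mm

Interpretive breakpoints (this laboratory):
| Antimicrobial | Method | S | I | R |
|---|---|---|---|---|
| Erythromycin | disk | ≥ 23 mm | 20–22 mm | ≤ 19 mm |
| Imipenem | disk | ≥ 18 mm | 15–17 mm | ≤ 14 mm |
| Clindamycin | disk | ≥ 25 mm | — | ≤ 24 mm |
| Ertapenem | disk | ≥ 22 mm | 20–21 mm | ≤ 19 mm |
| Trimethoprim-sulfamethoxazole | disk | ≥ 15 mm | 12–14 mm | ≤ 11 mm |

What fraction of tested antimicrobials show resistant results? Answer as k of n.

Clindamycin (17 mm) ≤ 24 mm ⇒ R
Ertapenem: 22 mm is ≥ 22 mm — susceptible
Imipenem: 22 mm is ≥ 18 mm → Susceptible
Trimethoprim-sulfamethoxazole 10 mm: ≤ 11 mm ⇒ Resistant
Erythromycin 25 mm: ≥ 23 mm ⇒ S
Resistant: 2/5

2 of 5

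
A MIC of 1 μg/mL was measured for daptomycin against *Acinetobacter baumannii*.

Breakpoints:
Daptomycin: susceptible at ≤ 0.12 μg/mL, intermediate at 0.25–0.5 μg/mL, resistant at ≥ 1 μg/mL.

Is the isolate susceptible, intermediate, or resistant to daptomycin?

Daptomycin: 1 μg/mL is ≥ 1 μg/mL — resistant

Resistant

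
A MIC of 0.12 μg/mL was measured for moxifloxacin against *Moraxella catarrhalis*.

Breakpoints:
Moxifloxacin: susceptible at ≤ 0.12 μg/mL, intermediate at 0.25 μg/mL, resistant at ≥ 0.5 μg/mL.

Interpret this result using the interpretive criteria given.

Moxifloxacin: 0.12 μg/mL is ≤ 0.12 μg/mL ⇒ Susceptible

S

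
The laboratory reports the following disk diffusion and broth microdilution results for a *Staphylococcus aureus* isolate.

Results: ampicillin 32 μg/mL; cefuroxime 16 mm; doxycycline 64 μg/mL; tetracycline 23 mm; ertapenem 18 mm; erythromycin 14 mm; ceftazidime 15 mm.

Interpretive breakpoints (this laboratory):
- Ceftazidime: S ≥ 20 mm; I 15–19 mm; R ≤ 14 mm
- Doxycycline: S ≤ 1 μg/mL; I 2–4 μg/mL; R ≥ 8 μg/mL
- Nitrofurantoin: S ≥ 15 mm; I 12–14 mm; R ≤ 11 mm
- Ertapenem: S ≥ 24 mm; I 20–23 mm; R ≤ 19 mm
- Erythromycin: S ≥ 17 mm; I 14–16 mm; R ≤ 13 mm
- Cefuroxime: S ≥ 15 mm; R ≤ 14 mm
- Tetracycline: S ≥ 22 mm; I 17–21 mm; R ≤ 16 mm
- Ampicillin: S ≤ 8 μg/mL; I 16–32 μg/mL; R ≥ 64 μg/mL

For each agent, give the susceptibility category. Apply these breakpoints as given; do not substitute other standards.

Ampicillin 32 μg/mL: in 16–32 μg/mL — Intermediate
Cefuroxime 16 mm: ≥ 15 mm → Susceptible
Doxycycline 64 μg/mL: ≥ 8 μg/mL ⇒ R
Tetracycline (23 mm) ≥ 22 mm → susceptible
Ertapenem: 18 mm is ≤ 19 mm — resistant
Erythromycin (14 mm) in 14–16 mm — Intermediate
Ceftazidime: 15 mm is in 15–19 mm ⇒ intermediate

I, S, R, S, R, I, I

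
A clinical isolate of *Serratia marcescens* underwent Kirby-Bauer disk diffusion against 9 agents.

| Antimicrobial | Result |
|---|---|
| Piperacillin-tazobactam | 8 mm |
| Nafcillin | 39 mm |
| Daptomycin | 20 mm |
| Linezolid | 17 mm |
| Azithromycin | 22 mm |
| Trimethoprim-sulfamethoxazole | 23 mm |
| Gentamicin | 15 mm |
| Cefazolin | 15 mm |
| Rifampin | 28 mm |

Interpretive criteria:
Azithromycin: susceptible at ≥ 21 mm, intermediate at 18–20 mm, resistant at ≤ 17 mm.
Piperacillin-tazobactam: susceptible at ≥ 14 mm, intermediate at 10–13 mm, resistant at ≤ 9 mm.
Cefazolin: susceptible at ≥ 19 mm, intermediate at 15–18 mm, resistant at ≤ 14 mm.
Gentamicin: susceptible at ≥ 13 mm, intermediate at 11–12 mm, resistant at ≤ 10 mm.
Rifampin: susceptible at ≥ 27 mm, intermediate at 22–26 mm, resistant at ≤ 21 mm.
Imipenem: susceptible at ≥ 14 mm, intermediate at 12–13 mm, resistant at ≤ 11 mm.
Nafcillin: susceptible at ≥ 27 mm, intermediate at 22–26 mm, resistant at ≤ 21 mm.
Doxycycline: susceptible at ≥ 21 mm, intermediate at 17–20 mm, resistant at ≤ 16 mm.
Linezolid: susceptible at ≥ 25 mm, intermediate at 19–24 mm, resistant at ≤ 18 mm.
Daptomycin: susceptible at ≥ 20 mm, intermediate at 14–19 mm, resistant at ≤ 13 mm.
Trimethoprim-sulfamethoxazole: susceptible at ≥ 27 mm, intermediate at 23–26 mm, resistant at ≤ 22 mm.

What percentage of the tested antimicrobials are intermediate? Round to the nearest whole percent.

22%

Piperacillin-tazobactam 8 mm: ≤ 9 mm — Resistant
Nafcillin (39 mm) ≥ 27 mm → susceptible
Daptomycin 20 mm: ≥ 20 mm — S
Linezolid 17 mm: ≤ 18 mm → resistant
Azithromycin (22 mm) ≥ 21 mm — susceptible
Trimethoprim-sulfamethoxazole 23 mm: in 23–26 mm — intermediate
Gentamicin 15 mm: ≥ 13 mm → S
Cefazolin (15 mm) in 15–18 mm — I
Rifampin: 28 mm is ≥ 27 mm — susceptible
Intermediate: 2/9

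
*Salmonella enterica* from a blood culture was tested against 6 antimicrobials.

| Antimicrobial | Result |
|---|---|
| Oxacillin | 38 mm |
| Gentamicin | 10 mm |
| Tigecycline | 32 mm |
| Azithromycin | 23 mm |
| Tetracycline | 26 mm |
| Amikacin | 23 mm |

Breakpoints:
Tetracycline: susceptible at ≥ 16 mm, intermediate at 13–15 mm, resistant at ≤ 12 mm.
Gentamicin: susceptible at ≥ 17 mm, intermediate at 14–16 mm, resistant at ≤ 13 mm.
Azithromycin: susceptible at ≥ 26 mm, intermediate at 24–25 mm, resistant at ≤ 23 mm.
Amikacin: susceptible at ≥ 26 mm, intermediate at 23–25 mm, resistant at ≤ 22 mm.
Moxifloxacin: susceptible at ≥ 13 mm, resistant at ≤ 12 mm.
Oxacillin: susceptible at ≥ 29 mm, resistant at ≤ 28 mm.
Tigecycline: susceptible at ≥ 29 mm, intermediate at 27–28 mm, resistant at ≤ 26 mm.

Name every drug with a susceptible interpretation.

Oxacillin (38 mm) ≥ 29 mm → Susceptible
Gentamicin (10 mm) ≤ 13 mm ⇒ R
Tigecycline (32 mm) ≥ 29 mm → S
Azithromycin 23 mm: ≤ 23 mm ⇒ resistant
Tetracycline: 26 mm is ≥ 16 mm — S
Amikacin (23 mm) in 23–25 mm — I

oxacillin, tigecycline, tetracycline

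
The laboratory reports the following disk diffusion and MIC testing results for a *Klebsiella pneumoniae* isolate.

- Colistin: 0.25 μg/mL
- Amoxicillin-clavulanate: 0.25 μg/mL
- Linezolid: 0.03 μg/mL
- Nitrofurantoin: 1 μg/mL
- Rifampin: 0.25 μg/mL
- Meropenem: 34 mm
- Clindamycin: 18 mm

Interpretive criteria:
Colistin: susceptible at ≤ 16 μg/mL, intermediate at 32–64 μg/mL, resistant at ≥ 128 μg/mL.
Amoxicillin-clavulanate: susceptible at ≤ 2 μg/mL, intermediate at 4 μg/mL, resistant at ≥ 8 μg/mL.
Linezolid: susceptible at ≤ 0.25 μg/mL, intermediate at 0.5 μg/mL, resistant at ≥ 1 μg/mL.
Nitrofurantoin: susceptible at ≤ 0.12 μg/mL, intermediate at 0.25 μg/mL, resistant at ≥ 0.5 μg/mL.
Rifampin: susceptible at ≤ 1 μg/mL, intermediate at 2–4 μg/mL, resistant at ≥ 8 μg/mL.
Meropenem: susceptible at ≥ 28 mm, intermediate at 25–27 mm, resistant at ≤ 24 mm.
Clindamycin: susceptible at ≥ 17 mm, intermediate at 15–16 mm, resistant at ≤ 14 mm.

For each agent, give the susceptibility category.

Colistin: 0.25 μg/mL is ≤ 16 μg/mL — Susceptible
Amoxicillin-clavulanate 0.25 μg/mL: ≤ 2 μg/mL ⇒ S
Linezolid 0.03 μg/mL: ≤ 0.25 μg/mL → Susceptible
Nitrofurantoin 1 μg/mL: ≥ 0.5 μg/mL ⇒ Resistant
Rifampin: 0.25 μg/mL is ≤ 1 μg/mL — susceptible
Meropenem: 34 mm is ≥ 28 mm ⇒ Susceptible
Clindamycin (18 mm) ≥ 17 mm ⇒ S

S, S, S, R, S, S, S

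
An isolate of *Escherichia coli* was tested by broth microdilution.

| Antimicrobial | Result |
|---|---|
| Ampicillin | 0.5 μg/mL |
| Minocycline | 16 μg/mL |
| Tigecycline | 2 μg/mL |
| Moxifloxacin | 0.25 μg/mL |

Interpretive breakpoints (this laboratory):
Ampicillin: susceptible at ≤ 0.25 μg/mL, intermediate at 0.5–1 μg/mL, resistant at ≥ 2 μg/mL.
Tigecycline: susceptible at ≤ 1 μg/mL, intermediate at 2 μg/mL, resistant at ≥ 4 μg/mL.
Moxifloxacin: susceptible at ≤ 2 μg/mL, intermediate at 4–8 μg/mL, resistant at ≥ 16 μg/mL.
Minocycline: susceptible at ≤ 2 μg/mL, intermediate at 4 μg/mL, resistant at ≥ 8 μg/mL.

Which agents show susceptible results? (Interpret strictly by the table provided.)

moxifloxacin

Ampicillin: 0.5 μg/mL is in 0.5–1 μg/mL — Intermediate
Minocycline 16 μg/mL: ≥ 8 μg/mL — Resistant
Tigecycline 2 μg/mL: = 2 μg/mL ⇒ Intermediate
Moxifloxacin: 0.25 μg/mL is ≤ 2 μg/mL → susceptible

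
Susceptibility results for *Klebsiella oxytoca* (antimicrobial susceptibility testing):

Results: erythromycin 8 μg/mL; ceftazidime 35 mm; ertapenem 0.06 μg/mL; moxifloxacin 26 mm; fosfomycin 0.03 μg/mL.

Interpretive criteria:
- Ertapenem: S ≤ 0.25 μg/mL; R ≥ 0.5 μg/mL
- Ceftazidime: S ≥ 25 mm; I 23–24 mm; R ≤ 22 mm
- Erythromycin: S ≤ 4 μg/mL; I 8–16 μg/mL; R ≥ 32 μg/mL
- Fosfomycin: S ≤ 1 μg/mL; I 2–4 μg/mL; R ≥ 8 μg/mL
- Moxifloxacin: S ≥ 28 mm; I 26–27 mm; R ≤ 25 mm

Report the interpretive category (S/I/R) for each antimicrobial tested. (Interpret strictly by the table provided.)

Erythromycin: 8 μg/mL is in 8–16 μg/mL ⇒ Intermediate
Ceftazidime: 35 mm is ≥ 25 mm ⇒ susceptible
Ertapenem (0.06 μg/mL) ≤ 0.25 μg/mL → S
Moxifloxacin (26 mm) in 26–27 mm — intermediate
Fosfomycin: 0.03 μg/mL is ≤ 1 μg/mL — Susceptible

I, S, S, I, S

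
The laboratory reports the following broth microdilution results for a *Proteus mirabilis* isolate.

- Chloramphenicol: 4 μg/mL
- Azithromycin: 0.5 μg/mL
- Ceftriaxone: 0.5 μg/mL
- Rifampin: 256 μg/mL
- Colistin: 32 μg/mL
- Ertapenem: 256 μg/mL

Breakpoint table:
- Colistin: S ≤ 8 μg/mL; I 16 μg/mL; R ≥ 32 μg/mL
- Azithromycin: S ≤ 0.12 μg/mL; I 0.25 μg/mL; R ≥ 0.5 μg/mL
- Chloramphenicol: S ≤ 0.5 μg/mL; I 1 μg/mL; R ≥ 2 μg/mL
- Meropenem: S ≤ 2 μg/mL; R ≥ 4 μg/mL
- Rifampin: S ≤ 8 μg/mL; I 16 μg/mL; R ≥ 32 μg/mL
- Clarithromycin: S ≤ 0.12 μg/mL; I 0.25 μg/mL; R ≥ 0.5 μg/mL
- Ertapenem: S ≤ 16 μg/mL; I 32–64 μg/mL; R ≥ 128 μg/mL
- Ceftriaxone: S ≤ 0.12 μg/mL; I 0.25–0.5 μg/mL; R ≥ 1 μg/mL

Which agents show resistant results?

Chloramphenicol (4 μg/mL) ≥ 2 μg/mL ⇒ Resistant
Azithromycin 0.5 μg/mL: ≥ 0.5 μg/mL — Resistant
Ceftriaxone: 0.5 μg/mL is in 0.25–0.5 μg/mL ⇒ I
Rifampin: 256 μg/mL is ≥ 32 μg/mL — Resistant
Colistin (32 μg/mL) ≥ 32 μg/mL ⇒ resistant
Ertapenem 256 μg/mL: ≥ 128 μg/mL — resistant

chloramphenicol, azithromycin, rifampin, colistin, ertapenem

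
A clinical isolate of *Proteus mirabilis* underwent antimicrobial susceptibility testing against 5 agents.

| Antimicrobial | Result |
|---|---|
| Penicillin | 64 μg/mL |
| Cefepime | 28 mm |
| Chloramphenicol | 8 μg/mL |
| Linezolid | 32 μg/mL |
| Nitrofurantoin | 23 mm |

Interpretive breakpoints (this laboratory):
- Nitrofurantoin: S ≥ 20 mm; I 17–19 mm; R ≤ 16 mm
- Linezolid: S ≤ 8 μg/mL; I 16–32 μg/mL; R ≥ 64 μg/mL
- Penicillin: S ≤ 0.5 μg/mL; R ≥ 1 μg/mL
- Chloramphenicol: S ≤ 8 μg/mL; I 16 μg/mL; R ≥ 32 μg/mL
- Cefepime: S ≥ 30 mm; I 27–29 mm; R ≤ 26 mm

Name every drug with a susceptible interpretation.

Penicillin (64 μg/mL) ≥ 1 μg/mL ⇒ R
Cefepime: 28 mm is in 27–29 mm ⇒ Intermediate
Chloramphenicol 8 μg/mL: ≤ 8 μg/mL ⇒ S
Linezolid 32 μg/mL: in 16–32 μg/mL → intermediate
Nitrofurantoin (23 mm) ≥ 20 mm → susceptible

chloramphenicol, nitrofurantoin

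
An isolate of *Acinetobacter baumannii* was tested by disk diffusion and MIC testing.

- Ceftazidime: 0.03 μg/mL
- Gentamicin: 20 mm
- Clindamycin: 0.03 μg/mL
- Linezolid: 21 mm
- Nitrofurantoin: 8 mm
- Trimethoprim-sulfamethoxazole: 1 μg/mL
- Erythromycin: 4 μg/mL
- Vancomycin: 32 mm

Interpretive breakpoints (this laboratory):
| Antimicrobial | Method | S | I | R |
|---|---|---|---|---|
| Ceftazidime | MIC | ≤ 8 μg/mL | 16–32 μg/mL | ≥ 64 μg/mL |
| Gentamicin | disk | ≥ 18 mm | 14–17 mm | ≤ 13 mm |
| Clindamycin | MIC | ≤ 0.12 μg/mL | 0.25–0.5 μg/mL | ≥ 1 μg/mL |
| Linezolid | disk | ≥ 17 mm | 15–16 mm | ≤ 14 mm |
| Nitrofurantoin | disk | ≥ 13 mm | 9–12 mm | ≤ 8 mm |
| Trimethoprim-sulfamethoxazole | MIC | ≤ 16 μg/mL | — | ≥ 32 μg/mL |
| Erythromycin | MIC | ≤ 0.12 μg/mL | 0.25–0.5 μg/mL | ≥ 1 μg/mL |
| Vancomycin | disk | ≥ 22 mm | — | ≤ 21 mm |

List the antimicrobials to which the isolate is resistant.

nitrofurantoin, erythromycin

Ceftazidime: 0.03 μg/mL is ≤ 8 μg/mL ⇒ susceptible
Gentamicin: 20 mm is ≥ 18 mm ⇒ susceptible
Clindamycin: 0.03 μg/mL is ≤ 0.12 μg/mL — Susceptible
Linezolid: 21 mm is ≥ 17 mm — Susceptible
Nitrofurantoin: 8 mm is ≤ 8 mm → resistant
Trimethoprim-sulfamethoxazole: 1 μg/mL is ≤ 16 μg/mL → S
Erythromycin: 4 μg/mL is ≥ 1 μg/mL → Resistant
Vancomycin: 32 mm is ≥ 22 mm → S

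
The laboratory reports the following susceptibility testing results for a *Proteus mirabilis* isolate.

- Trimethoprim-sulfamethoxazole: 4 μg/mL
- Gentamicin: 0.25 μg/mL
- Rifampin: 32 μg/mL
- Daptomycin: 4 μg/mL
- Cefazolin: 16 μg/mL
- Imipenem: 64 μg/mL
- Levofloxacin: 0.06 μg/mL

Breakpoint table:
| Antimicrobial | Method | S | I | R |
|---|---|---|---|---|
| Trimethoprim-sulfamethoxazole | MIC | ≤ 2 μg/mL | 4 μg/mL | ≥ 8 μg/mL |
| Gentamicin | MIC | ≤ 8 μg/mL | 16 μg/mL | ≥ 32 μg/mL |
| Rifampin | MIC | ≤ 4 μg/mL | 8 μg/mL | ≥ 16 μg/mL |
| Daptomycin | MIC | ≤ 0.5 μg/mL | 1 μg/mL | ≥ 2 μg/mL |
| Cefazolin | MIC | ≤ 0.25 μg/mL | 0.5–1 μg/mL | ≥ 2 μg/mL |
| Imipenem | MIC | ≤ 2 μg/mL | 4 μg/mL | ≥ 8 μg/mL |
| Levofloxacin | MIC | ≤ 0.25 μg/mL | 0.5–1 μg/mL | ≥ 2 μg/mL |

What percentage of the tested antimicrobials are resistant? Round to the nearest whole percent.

Trimethoprim-sulfamethoxazole 4 μg/mL: = 4 μg/mL — Intermediate
Gentamicin (0.25 μg/mL) ≤ 8 μg/mL → susceptible
Rifampin 32 μg/mL: ≥ 16 μg/mL — R
Daptomycin 4 μg/mL: ≥ 2 μg/mL — resistant
Cefazolin 16 μg/mL: ≥ 2 μg/mL — resistant
Imipenem (64 μg/mL) ≥ 8 μg/mL ⇒ Resistant
Levofloxacin: 0.06 μg/mL is ≤ 0.25 μg/mL ⇒ susceptible
Resistant: 4/7

57%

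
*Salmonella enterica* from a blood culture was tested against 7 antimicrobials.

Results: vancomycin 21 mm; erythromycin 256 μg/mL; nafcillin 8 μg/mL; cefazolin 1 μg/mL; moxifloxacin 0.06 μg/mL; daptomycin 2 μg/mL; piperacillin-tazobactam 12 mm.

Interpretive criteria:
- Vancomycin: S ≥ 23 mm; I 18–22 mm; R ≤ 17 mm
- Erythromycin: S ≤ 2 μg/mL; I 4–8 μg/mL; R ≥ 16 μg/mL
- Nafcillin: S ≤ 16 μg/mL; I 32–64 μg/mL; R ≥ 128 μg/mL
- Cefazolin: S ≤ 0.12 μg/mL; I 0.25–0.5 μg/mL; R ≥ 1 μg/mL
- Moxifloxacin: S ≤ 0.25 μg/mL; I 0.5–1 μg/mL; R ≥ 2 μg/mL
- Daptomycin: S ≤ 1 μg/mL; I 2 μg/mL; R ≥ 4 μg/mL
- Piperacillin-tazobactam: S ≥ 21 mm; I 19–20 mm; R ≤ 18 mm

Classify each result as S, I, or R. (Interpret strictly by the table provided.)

I, R, S, R, S, I, R

Vancomycin: 21 mm is in 18–22 mm — Intermediate
Erythromycin: 256 μg/mL is ≥ 16 μg/mL → Resistant
Nafcillin 8 μg/mL: ≤ 16 μg/mL ⇒ Susceptible
Cefazolin: 1 μg/mL is ≥ 1 μg/mL — resistant
Moxifloxacin (0.06 μg/mL) ≤ 0.25 μg/mL — susceptible
Daptomycin: 2 μg/mL is = 2 μg/mL ⇒ intermediate
Piperacillin-tazobactam 12 mm: ≤ 18 mm — R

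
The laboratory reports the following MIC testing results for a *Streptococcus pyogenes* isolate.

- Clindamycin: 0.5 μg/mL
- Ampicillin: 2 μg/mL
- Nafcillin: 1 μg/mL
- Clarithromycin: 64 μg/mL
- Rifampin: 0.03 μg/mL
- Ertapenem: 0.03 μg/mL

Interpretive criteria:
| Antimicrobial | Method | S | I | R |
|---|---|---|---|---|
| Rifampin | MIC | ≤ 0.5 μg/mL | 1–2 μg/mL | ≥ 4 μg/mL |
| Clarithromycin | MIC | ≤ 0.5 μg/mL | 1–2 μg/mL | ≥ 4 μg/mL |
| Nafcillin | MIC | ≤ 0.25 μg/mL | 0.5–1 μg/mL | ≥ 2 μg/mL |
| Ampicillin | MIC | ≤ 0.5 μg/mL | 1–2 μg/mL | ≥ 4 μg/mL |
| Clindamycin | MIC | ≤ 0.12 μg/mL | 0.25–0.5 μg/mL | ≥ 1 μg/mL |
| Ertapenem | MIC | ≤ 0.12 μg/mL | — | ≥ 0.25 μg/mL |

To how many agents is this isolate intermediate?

Clindamycin: 0.5 μg/mL is in 0.25–0.5 μg/mL ⇒ I
Ampicillin (2 μg/mL) in 1–2 μg/mL ⇒ I
Nafcillin 1 μg/mL: in 0.5–1 μg/mL — Intermediate
Clarithromycin (64 μg/mL) ≥ 4 μg/mL → R
Rifampin: 0.03 μg/mL is ≤ 0.5 μg/mL — susceptible
Ertapenem (0.03 μg/mL) ≤ 0.12 μg/mL — S
Intermediate: 3

3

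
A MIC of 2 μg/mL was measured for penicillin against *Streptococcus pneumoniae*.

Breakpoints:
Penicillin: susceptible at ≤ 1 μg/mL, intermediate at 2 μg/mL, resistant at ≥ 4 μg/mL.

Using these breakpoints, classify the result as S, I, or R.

Penicillin (2 μg/mL) = 2 μg/mL ⇒ Intermediate

I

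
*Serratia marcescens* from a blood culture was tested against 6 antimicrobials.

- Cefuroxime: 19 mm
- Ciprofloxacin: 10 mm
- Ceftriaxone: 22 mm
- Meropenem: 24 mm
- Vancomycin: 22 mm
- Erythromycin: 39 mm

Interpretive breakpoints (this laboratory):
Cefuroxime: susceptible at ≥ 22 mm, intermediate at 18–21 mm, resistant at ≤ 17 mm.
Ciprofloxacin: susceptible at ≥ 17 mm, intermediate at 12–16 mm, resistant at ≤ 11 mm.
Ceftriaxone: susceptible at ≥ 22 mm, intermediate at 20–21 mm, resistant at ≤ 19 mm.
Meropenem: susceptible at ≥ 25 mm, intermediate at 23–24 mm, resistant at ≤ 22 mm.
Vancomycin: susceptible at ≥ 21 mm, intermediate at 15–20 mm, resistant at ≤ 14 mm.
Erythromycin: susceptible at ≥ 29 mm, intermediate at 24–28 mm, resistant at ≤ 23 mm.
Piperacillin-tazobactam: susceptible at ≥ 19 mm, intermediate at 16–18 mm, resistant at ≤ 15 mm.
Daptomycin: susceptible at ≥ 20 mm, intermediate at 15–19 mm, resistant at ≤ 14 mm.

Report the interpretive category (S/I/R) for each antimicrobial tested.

I, R, S, I, S, S

Cefuroxime (19 mm) in 18–21 mm — I
Ciprofloxacin 10 mm: ≤ 11 mm → R
Ceftriaxone (22 mm) ≥ 22 mm — susceptible
Meropenem: 24 mm is in 23–24 mm → I
Vancomycin: 22 mm is ≥ 21 mm ⇒ Susceptible
Erythromycin: 39 mm is ≥ 29 mm → susceptible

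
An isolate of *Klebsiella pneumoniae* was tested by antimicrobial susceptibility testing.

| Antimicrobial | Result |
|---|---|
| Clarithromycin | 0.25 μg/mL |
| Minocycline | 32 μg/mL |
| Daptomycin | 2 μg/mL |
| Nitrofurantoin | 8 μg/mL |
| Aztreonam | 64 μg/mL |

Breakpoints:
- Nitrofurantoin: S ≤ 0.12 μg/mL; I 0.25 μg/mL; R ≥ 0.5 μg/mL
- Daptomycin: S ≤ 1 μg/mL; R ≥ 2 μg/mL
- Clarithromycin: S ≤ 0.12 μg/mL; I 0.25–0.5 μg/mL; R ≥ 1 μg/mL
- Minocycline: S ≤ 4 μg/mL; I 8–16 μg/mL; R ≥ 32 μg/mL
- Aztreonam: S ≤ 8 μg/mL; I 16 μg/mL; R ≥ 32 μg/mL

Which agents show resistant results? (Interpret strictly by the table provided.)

Clarithromycin: 0.25 μg/mL is in 0.25–0.5 μg/mL → Intermediate
Minocycline (32 μg/mL) ≥ 32 μg/mL — resistant
Daptomycin (2 μg/mL) ≥ 2 μg/mL → Resistant
Nitrofurantoin: 8 μg/mL is ≥ 0.5 μg/mL ⇒ Resistant
Aztreonam: 64 μg/mL is ≥ 32 μg/mL → R

minocycline, daptomycin, nitrofurantoin, aztreonam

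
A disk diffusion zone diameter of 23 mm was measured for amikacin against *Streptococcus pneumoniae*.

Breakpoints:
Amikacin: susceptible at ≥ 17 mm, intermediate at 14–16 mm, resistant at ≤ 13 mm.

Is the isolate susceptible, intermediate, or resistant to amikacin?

S

Amikacin 23 mm: ≥ 17 mm → S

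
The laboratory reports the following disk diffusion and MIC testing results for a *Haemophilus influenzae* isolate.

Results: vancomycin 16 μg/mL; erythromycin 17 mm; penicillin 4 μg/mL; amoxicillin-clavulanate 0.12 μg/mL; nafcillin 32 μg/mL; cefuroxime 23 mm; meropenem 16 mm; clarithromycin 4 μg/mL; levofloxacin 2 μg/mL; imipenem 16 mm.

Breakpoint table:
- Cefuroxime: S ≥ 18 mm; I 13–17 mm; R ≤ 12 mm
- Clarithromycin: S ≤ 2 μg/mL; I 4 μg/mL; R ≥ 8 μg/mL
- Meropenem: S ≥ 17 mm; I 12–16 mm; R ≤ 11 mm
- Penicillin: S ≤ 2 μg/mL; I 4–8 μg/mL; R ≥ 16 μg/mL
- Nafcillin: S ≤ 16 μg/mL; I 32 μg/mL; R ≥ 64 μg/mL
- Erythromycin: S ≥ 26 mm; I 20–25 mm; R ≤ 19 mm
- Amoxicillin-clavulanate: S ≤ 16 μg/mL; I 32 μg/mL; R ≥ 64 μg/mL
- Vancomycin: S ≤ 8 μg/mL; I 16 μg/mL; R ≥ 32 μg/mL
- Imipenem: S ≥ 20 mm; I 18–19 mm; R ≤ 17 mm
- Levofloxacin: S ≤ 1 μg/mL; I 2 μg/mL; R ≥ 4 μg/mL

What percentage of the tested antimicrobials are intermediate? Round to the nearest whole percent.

Vancomycin 16 μg/mL: = 16 μg/mL → intermediate
Erythromycin: 17 mm is ≤ 19 mm — Resistant
Penicillin: 4 μg/mL is in 4–8 μg/mL — I
Amoxicillin-clavulanate 0.12 μg/mL: ≤ 16 μg/mL — susceptible
Nafcillin (32 μg/mL) = 32 μg/mL → intermediate
Cefuroxime 23 mm: ≥ 18 mm — S
Meropenem (16 mm) in 12–16 mm ⇒ I
Clarithromycin 4 μg/mL: = 4 μg/mL ⇒ intermediate
Levofloxacin (2 μg/mL) = 2 μg/mL — I
Imipenem (16 mm) ≤ 17 mm ⇒ Resistant
Intermediate: 6/10

60%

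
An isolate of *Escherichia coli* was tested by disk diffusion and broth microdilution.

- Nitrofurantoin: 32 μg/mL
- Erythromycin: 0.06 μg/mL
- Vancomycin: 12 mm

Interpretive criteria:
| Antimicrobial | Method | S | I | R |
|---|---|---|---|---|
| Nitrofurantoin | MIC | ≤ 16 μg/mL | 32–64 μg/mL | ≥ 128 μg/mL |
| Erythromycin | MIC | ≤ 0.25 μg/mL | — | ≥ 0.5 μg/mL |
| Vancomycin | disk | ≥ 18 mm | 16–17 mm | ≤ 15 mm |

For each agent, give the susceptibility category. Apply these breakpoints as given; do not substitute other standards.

I, S, R

Nitrofurantoin 32 μg/mL: in 32–64 μg/mL — Intermediate
Erythromycin: 0.06 μg/mL is ≤ 0.25 μg/mL — susceptible
Vancomycin (12 mm) ≤ 15 mm → resistant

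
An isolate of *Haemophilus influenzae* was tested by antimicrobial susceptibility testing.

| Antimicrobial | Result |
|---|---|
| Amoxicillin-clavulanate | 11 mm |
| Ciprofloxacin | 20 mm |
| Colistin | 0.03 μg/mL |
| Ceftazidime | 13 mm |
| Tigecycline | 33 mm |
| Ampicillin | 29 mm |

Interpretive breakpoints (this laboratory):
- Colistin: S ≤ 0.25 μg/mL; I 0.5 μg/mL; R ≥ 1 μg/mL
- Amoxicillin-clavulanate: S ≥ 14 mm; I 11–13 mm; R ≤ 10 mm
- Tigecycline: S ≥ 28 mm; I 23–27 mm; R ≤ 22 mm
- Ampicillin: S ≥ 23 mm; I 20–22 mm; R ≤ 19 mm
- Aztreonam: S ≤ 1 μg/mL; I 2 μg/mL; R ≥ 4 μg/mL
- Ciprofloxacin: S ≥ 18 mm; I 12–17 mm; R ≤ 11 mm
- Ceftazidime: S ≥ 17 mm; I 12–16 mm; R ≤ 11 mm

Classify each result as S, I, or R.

Amoxicillin-clavulanate 11 mm: in 11–13 mm — Intermediate
Ciprofloxacin: 20 mm is ≥ 18 mm ⇒ Susceptible
Colistin: 0.03 μg/mL is ≤ 0.25 μg/mL ⇒ susceptible
Ceftazidime 13 mm: in 12–16 mm → Intermediate
Tigecycline: 33 mm is ≥ 28 mm → Susceptible
Ampicillin (29 mm) ≥ 23 mm — S

I, S, S, I, S, S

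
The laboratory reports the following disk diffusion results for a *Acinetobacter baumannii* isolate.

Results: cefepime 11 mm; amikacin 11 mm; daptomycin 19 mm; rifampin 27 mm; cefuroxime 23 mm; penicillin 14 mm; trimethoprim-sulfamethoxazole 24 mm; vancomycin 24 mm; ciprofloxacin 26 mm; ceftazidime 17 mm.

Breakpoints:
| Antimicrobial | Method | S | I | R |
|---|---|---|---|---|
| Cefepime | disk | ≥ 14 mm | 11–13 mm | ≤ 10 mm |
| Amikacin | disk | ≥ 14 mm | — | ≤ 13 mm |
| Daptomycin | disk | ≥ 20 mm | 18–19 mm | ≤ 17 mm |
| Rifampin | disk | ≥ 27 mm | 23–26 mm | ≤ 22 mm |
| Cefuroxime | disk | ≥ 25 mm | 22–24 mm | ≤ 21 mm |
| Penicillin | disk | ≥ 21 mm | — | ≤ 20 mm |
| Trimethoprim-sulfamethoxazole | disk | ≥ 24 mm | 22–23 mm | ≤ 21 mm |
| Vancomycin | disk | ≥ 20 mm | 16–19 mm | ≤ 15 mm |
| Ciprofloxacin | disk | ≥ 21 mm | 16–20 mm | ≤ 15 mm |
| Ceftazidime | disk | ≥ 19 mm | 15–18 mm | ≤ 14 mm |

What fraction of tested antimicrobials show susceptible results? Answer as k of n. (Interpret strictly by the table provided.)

Cefepime (11 mm) in 11–13 mm ⇒ intermediate
Amikacin: 11 mm is ≤ 13 mm ⇒ Resistant
Daptomycin 19 mm: in 18–19 mm ⇒ I
Rifampin: 27 mm is ≥ 27 mm ⇒ S
Cefuroxime: 23 mm is in 22–24 mm ⇒ I
Penicillin: 14 mm is ≤ 20 mm — resistant
Trimethoprim-sulfamethoxazole 24 mm: ≥ 24 mm — S
Vancomycin 24 mm: ≥ 20 mm → S
Ciprofloxacin: 26 mm is ≥ 21 mm → S
Ceftazidime: 17 mm is in 15–18 mm — I
Susceptible: 4/10

4 of 10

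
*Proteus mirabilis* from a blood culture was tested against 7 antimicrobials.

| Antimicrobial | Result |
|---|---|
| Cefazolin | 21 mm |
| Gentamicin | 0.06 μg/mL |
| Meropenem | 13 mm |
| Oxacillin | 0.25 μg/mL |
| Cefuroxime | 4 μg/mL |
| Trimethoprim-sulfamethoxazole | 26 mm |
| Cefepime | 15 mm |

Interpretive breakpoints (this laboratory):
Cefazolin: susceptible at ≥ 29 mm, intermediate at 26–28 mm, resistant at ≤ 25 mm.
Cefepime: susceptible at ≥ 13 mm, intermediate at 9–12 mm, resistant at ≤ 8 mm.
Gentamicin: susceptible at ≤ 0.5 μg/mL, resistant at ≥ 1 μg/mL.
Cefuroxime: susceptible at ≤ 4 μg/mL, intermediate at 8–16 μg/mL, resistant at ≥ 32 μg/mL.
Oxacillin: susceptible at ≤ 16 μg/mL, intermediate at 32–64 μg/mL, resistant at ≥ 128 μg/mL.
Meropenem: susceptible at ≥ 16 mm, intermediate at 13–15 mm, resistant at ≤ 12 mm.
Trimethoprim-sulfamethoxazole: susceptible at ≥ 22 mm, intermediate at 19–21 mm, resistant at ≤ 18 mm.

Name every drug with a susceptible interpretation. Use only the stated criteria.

gentamicin, oxacillin, cefuroxime, trimethoprim-sulfamethoxazole, cefepime

Cefazolin: 21 mm is ≤ 25 mm — resistant
Gentamicin 0.06 μg/mL: ≤ 0.5 μg/mL → Susceptible
Meropenem 13 mm: in 13–15 mm → I
Oxacillin: 0.25 μg/mL is ≤ 16 μg/mL ⇒ susceptible
Cefuroxime (4 μg/mL) ≤ 4 μg/mL ⇒ S
Trimethoprim-sulfamethoxazole (26 mm) ≥ 22 mm → S
Cefepime (15 mm) ≥ 13 mm — Susceptible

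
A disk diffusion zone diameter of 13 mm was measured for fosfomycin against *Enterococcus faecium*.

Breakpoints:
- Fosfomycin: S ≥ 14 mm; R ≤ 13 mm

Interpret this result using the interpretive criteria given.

R

Fosfomycin (13 mm) ≤ 13 mm — R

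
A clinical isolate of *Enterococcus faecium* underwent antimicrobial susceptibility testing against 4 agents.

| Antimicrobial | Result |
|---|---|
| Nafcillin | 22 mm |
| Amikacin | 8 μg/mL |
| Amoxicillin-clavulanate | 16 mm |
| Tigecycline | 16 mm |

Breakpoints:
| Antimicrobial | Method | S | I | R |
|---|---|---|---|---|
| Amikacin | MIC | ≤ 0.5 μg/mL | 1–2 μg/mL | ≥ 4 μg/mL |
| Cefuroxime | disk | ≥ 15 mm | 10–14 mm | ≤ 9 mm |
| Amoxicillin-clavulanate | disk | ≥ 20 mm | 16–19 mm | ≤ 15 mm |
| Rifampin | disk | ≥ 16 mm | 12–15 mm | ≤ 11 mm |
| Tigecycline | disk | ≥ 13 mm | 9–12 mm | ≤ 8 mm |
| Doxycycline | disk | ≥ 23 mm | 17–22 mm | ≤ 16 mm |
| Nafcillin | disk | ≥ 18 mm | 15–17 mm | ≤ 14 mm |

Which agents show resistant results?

Nafcillin 22 mm: ≥ 18 mm → Susceptible
Amikacin (8 μg/mL) ≥ 4 μg/mL — R
Amoxicillin-clavulanate (16 mm) in 16–19 mm ⇒ I
Tigecycline 16 mm: ≥ 13 mm → susceptible

amikacin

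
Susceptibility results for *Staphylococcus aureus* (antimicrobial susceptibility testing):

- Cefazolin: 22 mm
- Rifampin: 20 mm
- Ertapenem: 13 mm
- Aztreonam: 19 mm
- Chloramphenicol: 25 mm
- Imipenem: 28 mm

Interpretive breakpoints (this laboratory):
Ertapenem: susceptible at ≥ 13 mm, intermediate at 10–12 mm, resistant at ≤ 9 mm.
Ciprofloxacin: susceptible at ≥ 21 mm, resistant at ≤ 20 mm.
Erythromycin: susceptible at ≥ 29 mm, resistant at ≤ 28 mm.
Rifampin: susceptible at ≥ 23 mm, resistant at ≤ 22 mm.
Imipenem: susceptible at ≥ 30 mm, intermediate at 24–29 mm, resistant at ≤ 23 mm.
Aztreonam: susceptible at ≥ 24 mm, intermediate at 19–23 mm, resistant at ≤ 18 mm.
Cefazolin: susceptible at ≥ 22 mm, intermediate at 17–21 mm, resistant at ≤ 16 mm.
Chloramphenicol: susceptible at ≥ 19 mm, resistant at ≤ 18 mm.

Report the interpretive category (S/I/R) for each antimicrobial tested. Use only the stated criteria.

Cefazolin (22 mm) ≥ 22 mm ⇒ susceptible
Rifampin 20 mm: ≤ 22 mm ⇒ R
Ertapenem 13 mm: ≥ 13 mm → Susceptible
Aztreonam: 19 mm is in 19–23 mm — intermediate
Chloramphenicol (25 mm) ≥ 19 mm ⇒ Susceptible
Imipenem 28 mm: in 24–29 mm ⇒ intermediate

S, R, S, I, S, I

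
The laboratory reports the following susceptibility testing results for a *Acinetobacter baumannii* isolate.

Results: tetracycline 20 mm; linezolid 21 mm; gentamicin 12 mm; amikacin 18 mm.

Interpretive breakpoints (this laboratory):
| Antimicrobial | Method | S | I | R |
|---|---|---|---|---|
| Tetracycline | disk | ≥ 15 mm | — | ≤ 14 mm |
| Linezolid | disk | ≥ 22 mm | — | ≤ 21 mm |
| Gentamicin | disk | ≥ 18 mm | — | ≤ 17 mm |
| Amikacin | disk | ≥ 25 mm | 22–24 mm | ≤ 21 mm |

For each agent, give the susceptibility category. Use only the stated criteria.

S, R, R, R

Tetracycline (20 mm) ≥ 15 mm → susceptible
Linezolid: 21 mm is ≤ 21 mm — resistant
Gentamicin 12 mm: ≤ 17 mm — Resistant
Amikacin (18 mm) ≤ 21 mm — Resistant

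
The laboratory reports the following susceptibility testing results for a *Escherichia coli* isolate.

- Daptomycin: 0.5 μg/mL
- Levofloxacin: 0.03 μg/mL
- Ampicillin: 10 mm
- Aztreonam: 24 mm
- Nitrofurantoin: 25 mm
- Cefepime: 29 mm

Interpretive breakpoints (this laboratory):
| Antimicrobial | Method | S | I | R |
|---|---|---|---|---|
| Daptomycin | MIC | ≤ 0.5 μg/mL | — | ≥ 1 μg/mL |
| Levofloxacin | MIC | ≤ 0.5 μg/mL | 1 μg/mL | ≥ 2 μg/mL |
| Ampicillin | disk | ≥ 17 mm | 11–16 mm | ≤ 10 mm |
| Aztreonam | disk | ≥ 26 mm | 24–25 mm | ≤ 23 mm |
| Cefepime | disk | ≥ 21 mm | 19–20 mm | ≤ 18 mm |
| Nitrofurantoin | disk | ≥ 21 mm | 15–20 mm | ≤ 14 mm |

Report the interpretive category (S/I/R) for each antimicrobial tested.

Daptomycin 0.5 μg/mL: ≤ 0.5 μg/mL → susceptible
Levofloxacin (0.03 μg/mL) ≤ 0.5 μg/mL — S
Ampicillin 10 mm: ≤ 10 mm → Resistant
Aztreonam (24 mm) in 24–25 mm → Intermediate
Nitrofurantoin: 25 mm is ≥ 21 mm ⇒ susceptible
Cefepime: 29 mm is ≥ 21 mm ⇒ S

S, S, R, I, S, S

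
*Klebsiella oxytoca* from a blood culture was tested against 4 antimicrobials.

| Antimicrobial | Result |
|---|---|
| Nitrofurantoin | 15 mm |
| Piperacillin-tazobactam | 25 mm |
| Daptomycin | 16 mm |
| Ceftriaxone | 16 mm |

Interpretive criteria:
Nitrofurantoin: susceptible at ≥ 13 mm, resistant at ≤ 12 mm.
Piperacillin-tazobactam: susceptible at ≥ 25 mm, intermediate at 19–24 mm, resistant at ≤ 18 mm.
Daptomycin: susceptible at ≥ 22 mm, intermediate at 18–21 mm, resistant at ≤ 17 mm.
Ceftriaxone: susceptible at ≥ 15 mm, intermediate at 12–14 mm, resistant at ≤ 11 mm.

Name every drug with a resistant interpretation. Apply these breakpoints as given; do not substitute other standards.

daptomycin

Nitrofurantoin (15 mm) ≥ 13 mm — Susceptible
Piperacillin-tazobactam: 25 mm is ≥ 25 mm ⇒ Susceptible
Daptomycin 16 mm: ≤ 17 mm → Resistant
Ceftriaxone: 16 mm is ≥ 15 mm → Susceptible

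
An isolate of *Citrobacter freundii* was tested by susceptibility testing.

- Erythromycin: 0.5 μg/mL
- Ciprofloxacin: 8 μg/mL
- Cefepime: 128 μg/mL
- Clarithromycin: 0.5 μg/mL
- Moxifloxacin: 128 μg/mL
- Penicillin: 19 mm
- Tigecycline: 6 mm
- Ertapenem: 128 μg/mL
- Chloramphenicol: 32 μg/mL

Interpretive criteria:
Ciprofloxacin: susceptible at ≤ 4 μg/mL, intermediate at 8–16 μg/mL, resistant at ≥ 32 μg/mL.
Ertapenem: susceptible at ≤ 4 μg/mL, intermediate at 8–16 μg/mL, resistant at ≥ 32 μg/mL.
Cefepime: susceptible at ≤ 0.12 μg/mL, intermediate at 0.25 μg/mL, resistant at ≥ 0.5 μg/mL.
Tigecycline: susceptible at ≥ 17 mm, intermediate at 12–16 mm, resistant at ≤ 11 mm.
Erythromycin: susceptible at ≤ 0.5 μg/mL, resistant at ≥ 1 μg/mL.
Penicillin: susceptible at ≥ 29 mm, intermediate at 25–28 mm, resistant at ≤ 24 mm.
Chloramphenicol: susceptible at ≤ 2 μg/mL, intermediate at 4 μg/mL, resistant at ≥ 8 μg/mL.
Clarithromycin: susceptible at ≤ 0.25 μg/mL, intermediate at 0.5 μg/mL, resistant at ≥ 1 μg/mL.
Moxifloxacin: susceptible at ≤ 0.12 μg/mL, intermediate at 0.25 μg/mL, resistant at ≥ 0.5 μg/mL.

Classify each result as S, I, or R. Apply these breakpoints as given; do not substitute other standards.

Erythromycin (0.5 μg/mL) ≤ 0.5 μg/mL ⇒ susceptible
Ciprofloxacin 8 μg/mL: in 8–16 μg/mL → I
Cefepime (128 μg/mL) ≥ 0.5 μg/mL ⇒ R
Clarithromycin: 0.5 μg/mL is = 0.5 μg/mL → I
Moxifloxacin 128 μg/mL: ≥ 0.5 μg/mL ⇒ R
Penicillin: 19 mm is ≤ 24 mm → resistant
Tigecycline 6 mm: ≤ 11 mm — Resistant
Ertapenem (128 μg/mL) ≥ 32 μg/mL → R
Chloramphenicol (32 μg/mL) ≥ 8 μg/mL → Resistant

S, I, R, I, R, R, R, R, R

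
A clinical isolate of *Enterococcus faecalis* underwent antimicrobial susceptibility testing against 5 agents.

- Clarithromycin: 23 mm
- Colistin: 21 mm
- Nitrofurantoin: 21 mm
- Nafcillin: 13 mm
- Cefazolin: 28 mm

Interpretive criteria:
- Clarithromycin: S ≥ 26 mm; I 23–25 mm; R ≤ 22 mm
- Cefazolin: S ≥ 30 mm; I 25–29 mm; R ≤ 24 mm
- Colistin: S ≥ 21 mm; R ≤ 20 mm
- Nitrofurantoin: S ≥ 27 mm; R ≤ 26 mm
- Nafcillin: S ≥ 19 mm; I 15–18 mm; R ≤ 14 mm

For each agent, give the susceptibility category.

I, S, R, R, I

Clarithromycin: 23 mm is in 23–25 mm → I
Colistin 21 mm: ≥ 21 mm ⇒ S
Nitrofurantoin 21 mm: ≤ 26 mm — R
Nafcillin 13 mm: ≤ 14 mm ⇒ Resistant
Cefazolin: 28 mm is in 25–29 mm → Intermediate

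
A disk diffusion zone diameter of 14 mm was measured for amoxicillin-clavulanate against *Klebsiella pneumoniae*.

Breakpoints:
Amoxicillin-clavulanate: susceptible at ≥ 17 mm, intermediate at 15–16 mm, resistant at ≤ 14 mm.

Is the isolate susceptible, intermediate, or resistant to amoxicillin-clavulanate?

Amoxicillin-clavulanate 14 mm: ≤ 14 mm → R

Resistant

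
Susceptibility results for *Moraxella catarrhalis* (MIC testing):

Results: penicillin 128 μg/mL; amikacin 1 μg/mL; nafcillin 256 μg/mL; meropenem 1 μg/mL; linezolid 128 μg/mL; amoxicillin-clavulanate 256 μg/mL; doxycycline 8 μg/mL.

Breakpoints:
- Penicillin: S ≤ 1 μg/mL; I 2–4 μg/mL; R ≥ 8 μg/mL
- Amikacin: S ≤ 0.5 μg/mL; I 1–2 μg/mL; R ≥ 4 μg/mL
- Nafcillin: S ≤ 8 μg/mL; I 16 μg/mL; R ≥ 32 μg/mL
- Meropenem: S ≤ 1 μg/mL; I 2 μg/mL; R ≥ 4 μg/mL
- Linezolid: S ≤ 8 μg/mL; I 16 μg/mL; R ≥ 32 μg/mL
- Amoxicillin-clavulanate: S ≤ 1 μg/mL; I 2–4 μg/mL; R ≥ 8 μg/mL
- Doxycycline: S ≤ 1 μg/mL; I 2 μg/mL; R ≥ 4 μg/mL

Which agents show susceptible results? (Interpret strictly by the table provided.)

meropenem

Penicillin 128 μg/mL: ≥ 8 μg/mL — Resistant
Amikacin 1 μg/mL: in 1–2 μg/mL → intermediate
Nafcillin 256 μg/mL: ≥ 32 μg/mL — Resistant
Meropenem: 1 μg/mL is ≤ 1 μg/mL ⇒ Susceptible
Linezolid (128 μg/mL) ≥ 32 μg/mL — R
Amoxicillin-clavulanate (256 μg/mL) ≥ 8 μg/mL — R
Doxycycline: 8 μg/mL is ≥ 4 μg/mL — R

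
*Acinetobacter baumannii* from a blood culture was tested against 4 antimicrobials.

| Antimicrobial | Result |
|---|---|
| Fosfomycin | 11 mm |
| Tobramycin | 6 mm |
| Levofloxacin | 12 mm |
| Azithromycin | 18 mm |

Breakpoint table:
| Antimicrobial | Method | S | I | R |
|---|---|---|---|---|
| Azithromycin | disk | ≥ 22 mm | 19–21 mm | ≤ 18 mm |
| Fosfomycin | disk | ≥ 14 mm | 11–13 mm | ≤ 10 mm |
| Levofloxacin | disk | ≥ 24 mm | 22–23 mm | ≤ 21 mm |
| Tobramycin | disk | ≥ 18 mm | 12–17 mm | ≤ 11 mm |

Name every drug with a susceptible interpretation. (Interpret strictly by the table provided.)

none

Fosfomycin: 11 mm is in 11–13 mm ⇒ I
Tobramycin 6 mm: ≤ 11 mm — R
Levofloxacin: 12 mm is ≤ 21 mm — Resistant
Azithromycin (18 mm) ≤ 18 mm — R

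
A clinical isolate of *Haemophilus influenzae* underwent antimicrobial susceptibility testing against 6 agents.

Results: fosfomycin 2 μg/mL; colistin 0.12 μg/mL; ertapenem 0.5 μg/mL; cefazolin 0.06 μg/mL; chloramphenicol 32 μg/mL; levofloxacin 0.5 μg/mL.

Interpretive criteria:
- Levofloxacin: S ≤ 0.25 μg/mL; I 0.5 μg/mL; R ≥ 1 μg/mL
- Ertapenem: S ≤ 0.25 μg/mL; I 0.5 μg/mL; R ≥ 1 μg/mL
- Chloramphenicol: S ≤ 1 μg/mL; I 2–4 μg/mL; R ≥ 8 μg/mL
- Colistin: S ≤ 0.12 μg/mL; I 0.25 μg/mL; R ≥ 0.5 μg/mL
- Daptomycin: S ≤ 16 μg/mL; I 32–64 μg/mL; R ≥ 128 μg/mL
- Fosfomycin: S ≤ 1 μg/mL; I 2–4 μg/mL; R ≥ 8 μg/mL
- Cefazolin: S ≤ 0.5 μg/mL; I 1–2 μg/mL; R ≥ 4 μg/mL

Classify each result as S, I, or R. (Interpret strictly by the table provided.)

I, S, I, S, R, I

Fosfomycin 2 μg/mL: in 2–4 μg/mL ⇒ I
Colistin 0.12 μg/mL: ≤ 0.12 μg/mL — Susceptible
Ertapenem: 0.5 μg/mL is = 0.5 μg/mL → intermediate
Cefazolin 0.06 μg/mL: ≤ 0.5 μg/mL — S
Chloramphenicol: 32 μg/mL is ≥ 8 μg/mL ⇒ resistant
Levofloxacin 0.5 μg/mL: = 0.5 μg/mL ⇒ I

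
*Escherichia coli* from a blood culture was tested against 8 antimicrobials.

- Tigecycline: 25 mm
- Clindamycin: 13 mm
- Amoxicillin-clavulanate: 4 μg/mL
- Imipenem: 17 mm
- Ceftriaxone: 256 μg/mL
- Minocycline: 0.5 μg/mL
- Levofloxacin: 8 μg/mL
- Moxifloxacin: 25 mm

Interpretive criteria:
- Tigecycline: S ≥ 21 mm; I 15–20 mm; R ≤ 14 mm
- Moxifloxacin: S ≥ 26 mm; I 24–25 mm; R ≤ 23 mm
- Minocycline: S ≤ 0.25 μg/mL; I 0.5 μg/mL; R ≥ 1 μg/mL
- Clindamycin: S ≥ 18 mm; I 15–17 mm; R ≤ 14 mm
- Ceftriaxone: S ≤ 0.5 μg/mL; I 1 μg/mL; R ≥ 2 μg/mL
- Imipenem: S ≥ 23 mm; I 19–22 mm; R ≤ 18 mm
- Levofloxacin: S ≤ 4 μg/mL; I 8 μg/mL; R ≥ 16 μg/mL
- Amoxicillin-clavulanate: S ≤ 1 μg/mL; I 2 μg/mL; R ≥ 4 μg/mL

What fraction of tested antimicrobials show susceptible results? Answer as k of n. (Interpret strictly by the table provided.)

1 of 8

Tigecycline (25 mm) ≥ 21 mm → S
Clindamycin 13 mm: ≤ 14 mm — R
Amoxicillin-clavulanate 4 μg/mL: ≥ 4 μg/mL → Resistant
Imipenem 17 mm: ≤ 18 mm — R
Ceftriaxone 256 μg/mL: ≥ 2 μg/mL — R
Minocycline 0.5 μg/mL: = 0.5 μg/mL → I
Levofloxacin 8 μg/mL: = 8 μg/mL → I
Moxifloxacin: 25 mm is in 24–25 mm → Intermediate
Susceptible: 1/8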